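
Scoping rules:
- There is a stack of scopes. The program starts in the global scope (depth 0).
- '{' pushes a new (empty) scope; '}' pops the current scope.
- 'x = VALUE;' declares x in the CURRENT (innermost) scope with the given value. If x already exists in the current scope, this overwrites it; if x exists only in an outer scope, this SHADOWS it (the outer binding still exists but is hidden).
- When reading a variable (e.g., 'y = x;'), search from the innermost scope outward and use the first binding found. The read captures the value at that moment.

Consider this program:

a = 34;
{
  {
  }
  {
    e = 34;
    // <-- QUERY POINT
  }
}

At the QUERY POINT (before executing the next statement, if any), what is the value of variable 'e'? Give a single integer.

Step 1: declare a=34 at depth 0
Step 2: enter scope (depth=1)
Step 3: enter scope (depth=2)
Step 4: exit scope (depth=1)
Step 5: enter scope (depth=2)
Step 6: declare e=34 at depth 2
Visible at query point: a=34 e=34

Answer: 34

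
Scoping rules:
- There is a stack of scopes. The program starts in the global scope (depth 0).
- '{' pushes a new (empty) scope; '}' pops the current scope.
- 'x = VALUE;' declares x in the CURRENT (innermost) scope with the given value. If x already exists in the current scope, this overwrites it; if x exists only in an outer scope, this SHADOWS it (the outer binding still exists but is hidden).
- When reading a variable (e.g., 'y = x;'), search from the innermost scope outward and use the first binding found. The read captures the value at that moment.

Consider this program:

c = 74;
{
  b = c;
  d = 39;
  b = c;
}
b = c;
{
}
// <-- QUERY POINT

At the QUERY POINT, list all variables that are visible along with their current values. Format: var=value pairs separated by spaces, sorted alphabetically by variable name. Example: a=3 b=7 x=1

Answer: b=74 c=74

Derivation:
Step 1: declare c=74 at depth 0
Step 2: enter scope (depth=1)
Step 3: declare b=(read c)=74 at depth 1
Step 4: declare d=39 at depth 1
Step 5: declare b=(read c)=74 at depth 1
Step 6: exit scope (depth=0)
Step 7: declare b=(read c)=74 at depth 0
Step 8: enter scope (depth=1)
Step 9: exit scope (depth=0)
Visible at query point: b=74 c=74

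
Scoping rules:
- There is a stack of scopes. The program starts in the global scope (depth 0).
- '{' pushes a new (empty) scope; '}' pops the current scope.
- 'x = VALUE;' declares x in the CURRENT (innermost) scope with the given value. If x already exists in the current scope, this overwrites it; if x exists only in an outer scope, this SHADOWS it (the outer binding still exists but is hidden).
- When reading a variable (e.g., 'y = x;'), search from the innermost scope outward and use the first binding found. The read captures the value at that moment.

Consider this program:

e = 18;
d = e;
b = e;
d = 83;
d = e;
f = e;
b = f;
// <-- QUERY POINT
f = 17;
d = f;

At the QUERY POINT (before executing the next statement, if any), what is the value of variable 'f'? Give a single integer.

Answer: 18

Derivation:
Step 1: declare e=18 at depth 0
Step 2: declare d=(read e)=18 at depth 0
Step 3: declare b=(read e)=18 at depth 0
Step 4: declare d=83 at depth 0
Step 5: declare d=(read e)=18 at depth 0
Step 6: declare f=(read e)=18 at depth 0
Step 7: declare b=(read f)=18 at depth 0
Visible at query point: b=18 d=18 e=18 f=18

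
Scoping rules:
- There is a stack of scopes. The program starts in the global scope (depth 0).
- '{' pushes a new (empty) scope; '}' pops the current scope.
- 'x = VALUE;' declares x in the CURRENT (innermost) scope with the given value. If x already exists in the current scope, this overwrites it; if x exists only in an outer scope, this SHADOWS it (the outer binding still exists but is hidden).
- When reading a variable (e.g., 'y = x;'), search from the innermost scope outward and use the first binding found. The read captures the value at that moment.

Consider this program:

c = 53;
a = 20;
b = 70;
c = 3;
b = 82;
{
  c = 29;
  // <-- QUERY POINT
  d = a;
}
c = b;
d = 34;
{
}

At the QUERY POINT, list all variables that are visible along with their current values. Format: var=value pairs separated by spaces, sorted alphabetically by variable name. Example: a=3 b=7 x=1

Step 1: declare c=53 at depth 0
Step 2: declare a=20 at depth 0
Step 3: declare b=70 at depth 0
Step 4: declare c=3 at depth 0
Step 5: declare b=82 at depth 0
Step 6: enter scope (depth=1)
Step 7: declare c=29 at depth 1
Visible at query point: a=20 b=82 c=29

Answer: a=20 b=82 c=29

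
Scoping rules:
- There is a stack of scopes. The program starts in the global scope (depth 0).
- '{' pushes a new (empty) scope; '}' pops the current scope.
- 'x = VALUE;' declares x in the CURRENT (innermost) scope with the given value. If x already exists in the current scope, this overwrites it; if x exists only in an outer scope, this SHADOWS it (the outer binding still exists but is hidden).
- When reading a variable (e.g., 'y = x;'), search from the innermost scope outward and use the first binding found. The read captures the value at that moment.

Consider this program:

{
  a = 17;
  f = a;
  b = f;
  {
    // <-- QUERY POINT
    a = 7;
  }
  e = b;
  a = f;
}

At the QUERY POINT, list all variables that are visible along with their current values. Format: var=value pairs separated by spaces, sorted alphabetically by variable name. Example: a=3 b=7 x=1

Step 1: enter scope (depth=1)
Step 2: declare a=17 at depth 1
Step 3: declare f=(read a)=17 at depth 1
Step 4: declare b=(read f)=17 at depth 1
Step 5: enter scope (depth=2)
Visible at query point: a=17 b=17 f=17

Answer: a=17 b=17 f=17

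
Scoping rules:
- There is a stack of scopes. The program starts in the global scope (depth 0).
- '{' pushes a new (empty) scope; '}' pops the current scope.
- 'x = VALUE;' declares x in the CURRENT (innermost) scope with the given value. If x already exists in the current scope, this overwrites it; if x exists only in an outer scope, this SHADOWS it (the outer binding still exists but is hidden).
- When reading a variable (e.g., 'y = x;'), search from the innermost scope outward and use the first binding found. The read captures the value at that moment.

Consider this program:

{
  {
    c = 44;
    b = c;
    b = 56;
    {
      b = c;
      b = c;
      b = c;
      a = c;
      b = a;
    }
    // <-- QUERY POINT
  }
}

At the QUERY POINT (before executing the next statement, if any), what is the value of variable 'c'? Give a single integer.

Step 1: enter scope (depth=1)
Step 2: enter scope (depth=2)
Step 3: declare c=44 at depth 2
Step 4: declare b=(read c)=44 at depth 2
Step 5: declare b=56 at depth 2
Step 6: enter scope (depth=3)
Step 7: declare b=(read c)=44 at depth 3
Step 8: declare b=(read c)=44 at depth 3
Step 9: declare b=(read c)=44 at depth 3
Step 10: declare a=(read c)=44 at depth 3
Step 11: declare b=(read a)=44 at depth 3
Step 12: exit scope (depth=2)
Visible at query point: b=56 c=44

Answer: 44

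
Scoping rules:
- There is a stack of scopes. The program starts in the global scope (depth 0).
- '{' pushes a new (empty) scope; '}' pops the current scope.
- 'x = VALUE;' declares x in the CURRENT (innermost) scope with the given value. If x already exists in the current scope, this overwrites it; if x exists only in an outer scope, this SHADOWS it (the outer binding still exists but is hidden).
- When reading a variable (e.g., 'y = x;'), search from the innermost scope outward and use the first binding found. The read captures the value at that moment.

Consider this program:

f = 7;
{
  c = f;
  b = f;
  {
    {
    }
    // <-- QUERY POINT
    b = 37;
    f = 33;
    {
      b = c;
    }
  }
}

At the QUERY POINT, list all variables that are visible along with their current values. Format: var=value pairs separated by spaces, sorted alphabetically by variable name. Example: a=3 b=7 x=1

Answer: b=7 c=7 f=7

Derivation:
Step 1: declare f=7 at depth 0
Step 2: enter scope (depth=1)
Step 3: declare c=(read f)=7 at depth 1
Step 4: declare b=(read f)=7 at depth 1
Step 5: enter scope (depth=2)
Step 6: enter scope (depth=3)
Step 7: exit scope (depth=2)
Visible at query point: b=7 c=7 f=7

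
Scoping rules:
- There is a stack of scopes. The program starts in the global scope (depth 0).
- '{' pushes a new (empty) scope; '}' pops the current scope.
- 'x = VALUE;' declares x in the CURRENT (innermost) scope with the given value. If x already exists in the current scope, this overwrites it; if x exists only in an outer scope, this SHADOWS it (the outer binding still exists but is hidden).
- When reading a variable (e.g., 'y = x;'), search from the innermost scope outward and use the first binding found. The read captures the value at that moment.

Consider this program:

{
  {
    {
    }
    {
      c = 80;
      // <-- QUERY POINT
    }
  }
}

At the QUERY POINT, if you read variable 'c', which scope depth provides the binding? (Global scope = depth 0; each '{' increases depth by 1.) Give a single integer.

Step 1: enter scope (depth=1)
Step 2: enter scope (depth=2)
Step 3: enter scope (depth=3)
Step 4: exit scope (depth=2)
Step 5: enter scope (depth=3)
Step 6: declare c=80 at depth 3
Visible at query point: c=80

Answer: 3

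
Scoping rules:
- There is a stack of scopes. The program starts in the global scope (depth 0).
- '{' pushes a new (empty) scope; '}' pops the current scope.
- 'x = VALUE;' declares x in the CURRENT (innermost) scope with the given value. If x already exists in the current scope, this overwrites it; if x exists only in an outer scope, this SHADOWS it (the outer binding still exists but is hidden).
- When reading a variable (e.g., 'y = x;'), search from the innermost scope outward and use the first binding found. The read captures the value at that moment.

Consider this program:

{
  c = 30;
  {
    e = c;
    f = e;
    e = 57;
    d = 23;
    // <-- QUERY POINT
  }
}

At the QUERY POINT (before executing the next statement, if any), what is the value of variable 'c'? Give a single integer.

Step 1: enter scope (depth=1)
Step 2: declare c=30 at depth 1
Step 3: enter scope (depth=2)
Step 4: declare e=(read c)=30 at depth 2
Step 5: declare f=(read e)=30 at depth 2
Step 6: declare e=57 at depth 2
Step 7: declare d=23 at depth 2
Visible at query point: c=30 d=23 e=57 f=30

Answer: 30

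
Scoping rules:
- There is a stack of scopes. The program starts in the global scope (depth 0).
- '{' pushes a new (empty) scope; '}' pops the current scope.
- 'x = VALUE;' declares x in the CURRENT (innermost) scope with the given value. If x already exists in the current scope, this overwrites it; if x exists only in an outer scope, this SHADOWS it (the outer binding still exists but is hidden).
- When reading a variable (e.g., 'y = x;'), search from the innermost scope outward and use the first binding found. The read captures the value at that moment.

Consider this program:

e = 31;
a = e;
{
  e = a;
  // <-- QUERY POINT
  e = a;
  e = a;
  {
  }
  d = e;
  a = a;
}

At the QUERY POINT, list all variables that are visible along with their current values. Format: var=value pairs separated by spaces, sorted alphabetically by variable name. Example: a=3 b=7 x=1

Step 1: declare e=31 at depth 0
Step 2: declare a=(read e)=31 at depth 0
Step 3: enter scope (depth=1)
Step 4: declare e=(read a)=31 at depth 1
Visible at query point: a=31 e=31

Answer: a=31 e=31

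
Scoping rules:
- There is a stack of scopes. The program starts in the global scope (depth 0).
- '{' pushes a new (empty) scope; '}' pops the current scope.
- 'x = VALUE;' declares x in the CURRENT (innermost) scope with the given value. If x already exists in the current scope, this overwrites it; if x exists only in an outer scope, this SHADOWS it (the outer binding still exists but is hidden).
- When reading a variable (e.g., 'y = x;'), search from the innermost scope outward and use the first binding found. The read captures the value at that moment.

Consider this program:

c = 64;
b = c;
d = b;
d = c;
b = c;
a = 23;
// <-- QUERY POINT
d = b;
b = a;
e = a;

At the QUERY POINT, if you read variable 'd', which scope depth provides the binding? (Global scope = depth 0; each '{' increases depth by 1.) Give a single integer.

Step 1: declare c=64 at depth 0
Step 2: declare b=(read c)=64 at depth 0
Step 3: declare d=(read b)=64 at depth 0
Step 4: declare d=(read c)=64 at depth 0
Step 5: declare b=(read c)=64 at depth 0
Step 6: declare a=23 at depth 0
Visible at query point: a=23 b=64 c=64 d=64

Answer: 0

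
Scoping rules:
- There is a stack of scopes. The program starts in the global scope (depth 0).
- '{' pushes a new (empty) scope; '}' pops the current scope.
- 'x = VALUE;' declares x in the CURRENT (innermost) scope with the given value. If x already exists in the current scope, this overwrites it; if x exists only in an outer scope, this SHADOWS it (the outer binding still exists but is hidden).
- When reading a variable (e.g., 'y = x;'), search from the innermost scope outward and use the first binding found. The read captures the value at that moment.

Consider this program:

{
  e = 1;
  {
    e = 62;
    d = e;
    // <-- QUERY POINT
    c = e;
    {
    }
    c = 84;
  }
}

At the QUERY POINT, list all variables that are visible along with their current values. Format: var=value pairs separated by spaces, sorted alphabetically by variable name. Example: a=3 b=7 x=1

Step 1: enter scope (depth=1)
Step 2: declare e=1 at depth 1
Step 3: enter scope (depth=2)
Step 4: declare e=62 at depth 2
Step 5: declare d=(read e)=62 at depth 2
Visible at query point: d=62 e=62

Answer: d=62 e=62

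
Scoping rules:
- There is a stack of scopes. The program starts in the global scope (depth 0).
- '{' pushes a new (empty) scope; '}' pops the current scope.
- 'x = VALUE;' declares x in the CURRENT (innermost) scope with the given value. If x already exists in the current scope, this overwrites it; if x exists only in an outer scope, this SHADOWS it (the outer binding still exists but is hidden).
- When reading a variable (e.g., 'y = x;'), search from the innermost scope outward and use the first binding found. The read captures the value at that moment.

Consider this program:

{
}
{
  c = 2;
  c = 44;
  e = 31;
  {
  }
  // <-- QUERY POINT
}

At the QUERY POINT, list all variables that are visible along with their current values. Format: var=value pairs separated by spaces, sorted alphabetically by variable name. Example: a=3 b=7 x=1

Answer: c=44 e=31

Derivation:
Step 1: enter scope (depth=1)
Step 2: exit scope (depth=0)
Step 3: enter scope (depth=1)
Step 4: declare c=2 at depth 1
Step 5: declare c=44 at depth 1
Step 6: declare e=31 at depth 1
Step 7: enter scope (depth=2)
Step 8: exit scope (depth=1)
Visible at query point: c=44 e=31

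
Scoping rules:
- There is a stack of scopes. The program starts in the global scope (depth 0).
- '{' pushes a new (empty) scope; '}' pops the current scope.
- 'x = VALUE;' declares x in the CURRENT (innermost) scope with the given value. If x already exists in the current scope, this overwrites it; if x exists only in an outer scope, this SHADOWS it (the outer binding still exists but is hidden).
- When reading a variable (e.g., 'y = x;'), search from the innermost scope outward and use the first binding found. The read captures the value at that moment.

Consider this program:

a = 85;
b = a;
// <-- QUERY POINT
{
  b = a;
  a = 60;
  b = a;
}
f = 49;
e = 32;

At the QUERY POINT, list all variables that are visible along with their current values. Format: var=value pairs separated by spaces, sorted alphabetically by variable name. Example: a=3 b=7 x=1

Answer: a=85 b=85

Derivation:
Step 1: declare a=85 at depth 0
Step 2: declare b=(read a)=85 at depth 0
Visible at query point: a=85 b=85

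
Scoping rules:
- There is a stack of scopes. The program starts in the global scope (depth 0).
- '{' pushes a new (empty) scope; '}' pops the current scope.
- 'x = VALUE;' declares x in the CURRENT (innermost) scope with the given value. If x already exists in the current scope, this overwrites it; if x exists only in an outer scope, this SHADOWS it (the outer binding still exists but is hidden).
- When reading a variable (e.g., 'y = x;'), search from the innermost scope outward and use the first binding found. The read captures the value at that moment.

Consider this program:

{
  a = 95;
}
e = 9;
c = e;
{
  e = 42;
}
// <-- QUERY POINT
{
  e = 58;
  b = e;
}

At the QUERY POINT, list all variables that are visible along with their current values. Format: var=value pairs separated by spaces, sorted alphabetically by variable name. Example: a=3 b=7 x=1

Step 1: enter scope (depth=1)
Step 2: declare a=95 at depth 1
Step 3: exit scope (depth=0)
Step 4: declare e=9 at depth 0
Step 5: declare c=(read e)=9 at depth 0
Step 6: enter scope (depth=1)
Step 7: declare e=42 at depth 1
Step 8: exit scope (depth=0)
Visible at query point: c=9 e=9

Answer: c=9 e=9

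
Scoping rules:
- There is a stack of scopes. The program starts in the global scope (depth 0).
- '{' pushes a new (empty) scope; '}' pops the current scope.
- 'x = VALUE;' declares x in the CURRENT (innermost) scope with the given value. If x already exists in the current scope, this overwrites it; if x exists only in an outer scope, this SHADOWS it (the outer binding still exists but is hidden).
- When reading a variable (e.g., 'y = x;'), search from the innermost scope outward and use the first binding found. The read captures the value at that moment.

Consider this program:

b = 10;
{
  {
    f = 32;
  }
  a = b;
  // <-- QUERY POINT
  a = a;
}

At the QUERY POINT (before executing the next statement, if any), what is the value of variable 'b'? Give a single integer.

Step 1: declare b=10 at depth 0
Step 2: enter scope (depth=1)
Step 3: enter scope (depth=2)
Step 4: declare f=32 at depth 2
Step 5: exit scope (depth=1)
Step 6: declare a=(read b)=10 at depth 1
Visible at query point: a=10 b=10

Answer: 10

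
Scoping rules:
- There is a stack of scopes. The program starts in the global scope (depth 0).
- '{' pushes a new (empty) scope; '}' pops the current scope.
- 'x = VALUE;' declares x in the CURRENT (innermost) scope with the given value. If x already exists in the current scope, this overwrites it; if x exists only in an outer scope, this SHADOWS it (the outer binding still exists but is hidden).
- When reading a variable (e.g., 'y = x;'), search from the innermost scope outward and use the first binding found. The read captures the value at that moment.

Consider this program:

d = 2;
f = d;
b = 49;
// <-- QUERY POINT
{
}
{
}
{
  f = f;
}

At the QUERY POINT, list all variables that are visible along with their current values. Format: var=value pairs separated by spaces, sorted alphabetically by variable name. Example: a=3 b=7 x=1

Step 1: declare d=2 at depth 0
Step 2: declare f=(read d)=2 at depth 0
Step 3: declare b=49 at depth 0
Visible at query point: b=49 d=2 f=2

Answer: b=49 d=2 f=2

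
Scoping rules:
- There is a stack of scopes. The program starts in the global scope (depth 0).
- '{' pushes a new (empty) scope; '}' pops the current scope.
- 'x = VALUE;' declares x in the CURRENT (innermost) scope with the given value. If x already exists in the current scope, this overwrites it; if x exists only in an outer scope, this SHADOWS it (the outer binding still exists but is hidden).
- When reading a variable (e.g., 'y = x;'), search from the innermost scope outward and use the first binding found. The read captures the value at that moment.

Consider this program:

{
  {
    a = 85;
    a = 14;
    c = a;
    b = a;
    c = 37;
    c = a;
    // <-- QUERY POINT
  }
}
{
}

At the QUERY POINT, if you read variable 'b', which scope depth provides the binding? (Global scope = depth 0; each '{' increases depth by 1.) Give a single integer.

Step 1: enter scope (depth=1)
Step 2: enter scope (depth=2)
Step 3: declare a=85 at depth 2
Step 4: declare a=14 at depth 2
Step 5: declare c=(read a)=14 at depth 2
Step 6: declare b=(read a)=14 at depth 2
Step 7: declare c=37 at depth 2
Step 8: declare c=(read a)=14 at depth 2
Visible at query point: a=14 b=14 c=14

Answer: 2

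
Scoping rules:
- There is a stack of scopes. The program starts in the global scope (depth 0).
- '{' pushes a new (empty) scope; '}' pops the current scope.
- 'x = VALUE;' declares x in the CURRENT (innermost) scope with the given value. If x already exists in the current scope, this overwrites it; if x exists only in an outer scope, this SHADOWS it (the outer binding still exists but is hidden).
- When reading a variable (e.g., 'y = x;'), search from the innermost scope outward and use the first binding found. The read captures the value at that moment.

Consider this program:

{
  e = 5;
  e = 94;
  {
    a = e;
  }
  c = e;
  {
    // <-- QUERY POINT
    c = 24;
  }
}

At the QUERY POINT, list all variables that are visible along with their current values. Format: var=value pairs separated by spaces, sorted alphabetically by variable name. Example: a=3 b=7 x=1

Step 1: enter scope (depth=1)
Step 2: declare e=5 at depth 1
Step 3: declare e=94 at depth 1
Step 4: enter scope (depth=2)
Step 5: declare a=(read e)=94 at depth 2
Step 6: exit scope (depth=1)
Step 7: declare c=(read e)=94 at depth 1
Step 8: enter scope (depth=2)
Visible at query point: c=94 e=94

Answer: c=94 e=94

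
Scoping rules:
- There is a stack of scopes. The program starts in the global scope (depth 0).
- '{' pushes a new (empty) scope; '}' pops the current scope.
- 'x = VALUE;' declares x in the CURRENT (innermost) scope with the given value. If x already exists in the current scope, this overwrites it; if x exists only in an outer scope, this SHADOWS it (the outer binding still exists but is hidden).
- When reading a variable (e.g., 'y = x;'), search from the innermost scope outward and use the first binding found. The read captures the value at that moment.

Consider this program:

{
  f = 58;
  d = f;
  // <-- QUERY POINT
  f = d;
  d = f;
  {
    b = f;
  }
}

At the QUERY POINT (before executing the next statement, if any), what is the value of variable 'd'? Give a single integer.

Answer: 58

Derivation:
Step 1: enter scope (depth=1)
Step 2: declare f=58 at depth 1
Step 3: declare d=(read f)=58 at depth 1
Visible at query point: d=58 f=58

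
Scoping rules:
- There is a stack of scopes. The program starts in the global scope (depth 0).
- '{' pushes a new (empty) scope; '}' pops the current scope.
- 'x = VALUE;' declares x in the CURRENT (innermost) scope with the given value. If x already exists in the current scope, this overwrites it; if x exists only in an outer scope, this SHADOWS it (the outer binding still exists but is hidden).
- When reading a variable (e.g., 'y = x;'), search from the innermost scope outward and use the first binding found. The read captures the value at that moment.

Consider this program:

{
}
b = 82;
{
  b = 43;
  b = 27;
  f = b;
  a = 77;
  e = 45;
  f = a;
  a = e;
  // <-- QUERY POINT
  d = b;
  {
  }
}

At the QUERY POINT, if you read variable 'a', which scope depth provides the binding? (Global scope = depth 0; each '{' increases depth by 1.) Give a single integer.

Answer: 1

Derivation:
Step 1: enter scope (depth=1)
Step 2: exit scope (depth=0)
Step 3: declare b=82 at depth 0
Step 4: enter scope (depth=1)
Step 5: declare b=43 at depth 1
Step 6: declare b=27 at depth 1
Step 7: declare f=(read b)=27 at depth 1
Step 8: declare a=77 at depth 1
Step 9: declare e=45 at depth 1
Step 10: declare f=(read a)=77 at depth 1
Step 11: declare a=(read e)=45 at depth 1
Visible at query point: a=45 b=27 e=45 f=77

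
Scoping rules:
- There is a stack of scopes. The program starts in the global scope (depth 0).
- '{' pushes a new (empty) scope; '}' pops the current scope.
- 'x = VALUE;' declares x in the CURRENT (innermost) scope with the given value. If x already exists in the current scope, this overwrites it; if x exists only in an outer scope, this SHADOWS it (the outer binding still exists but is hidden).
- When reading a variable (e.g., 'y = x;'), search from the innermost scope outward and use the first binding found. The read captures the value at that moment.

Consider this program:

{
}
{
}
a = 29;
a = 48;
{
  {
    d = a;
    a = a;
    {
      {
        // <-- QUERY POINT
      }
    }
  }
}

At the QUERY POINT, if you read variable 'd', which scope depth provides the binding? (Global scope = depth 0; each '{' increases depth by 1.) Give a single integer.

Step 1: enter scope (depth=1)
Step 2: exit scope (depth=0)
Step 3: enter scope (depth=1)
Step 4: exit scope (depth=0)
Step 5: declare a=29 at depth 0
Step 6: declare a=48 at depth 0
Step 7: enter scope (depth=1)
Step 8: enter scope (depth=2)
Step 9: declare d=(read a)=48 at depth 2
Step 10: declare a=(read a)=48 at depth 2
Step 11: enter scope (depth=3)
Step 12: enter scope (depth=4)
Visible at query point: a=48 d=48

Answer: 2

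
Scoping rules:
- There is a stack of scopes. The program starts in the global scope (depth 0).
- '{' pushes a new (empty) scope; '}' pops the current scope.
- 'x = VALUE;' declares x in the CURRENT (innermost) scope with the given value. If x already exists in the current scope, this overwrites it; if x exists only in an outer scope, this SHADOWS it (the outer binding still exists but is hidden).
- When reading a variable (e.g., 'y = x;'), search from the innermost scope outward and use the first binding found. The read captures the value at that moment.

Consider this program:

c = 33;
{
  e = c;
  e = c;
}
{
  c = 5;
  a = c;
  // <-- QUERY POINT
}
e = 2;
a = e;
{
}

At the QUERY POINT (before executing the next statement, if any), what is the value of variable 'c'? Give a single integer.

Step 1: declare c=33 at depth 0
Step 2: enter scope (depth=1)
Step 3: declare e=(read c)=33 at depth 1
Step 4: declare e=(read c)=33 at depth 1
Step 5: exit scope (depth=0)
Step 6: enter scope (depth=1)
Step 7: declare c=5 at depth 1
Step 8: declare a=(read c)=5 at depth 1
Visible at query point: a=5 c=5

Answer: 5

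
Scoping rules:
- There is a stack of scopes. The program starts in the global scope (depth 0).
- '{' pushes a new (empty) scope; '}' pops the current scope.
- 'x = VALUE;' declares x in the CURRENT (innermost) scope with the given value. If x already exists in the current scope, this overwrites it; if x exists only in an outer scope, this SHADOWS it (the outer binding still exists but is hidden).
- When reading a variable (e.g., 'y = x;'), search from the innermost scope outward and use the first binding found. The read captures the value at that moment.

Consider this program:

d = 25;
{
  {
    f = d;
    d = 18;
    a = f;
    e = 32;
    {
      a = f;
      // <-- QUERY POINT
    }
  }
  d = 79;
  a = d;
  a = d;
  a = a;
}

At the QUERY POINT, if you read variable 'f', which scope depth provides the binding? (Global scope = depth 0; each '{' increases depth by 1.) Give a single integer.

Answer: 2

Derivation:
Step 1: declare d=25 at depth 0
Step 2: enter scope (depth=1)
Step 3: enter scope (depth=2)
Step 4: declare f=(read d)=25 at depth 2
Step 5: declare d=18 at depth 2
Step 6: declare a=(read f)=25 at depth 2
Step 7: declare e=32 at depth 2
Step 8: enter scope (depth=3)
Step 9: declare a=(read f)=25 at depth 3
Visible at query point: a=25 d=18 e=32 f=25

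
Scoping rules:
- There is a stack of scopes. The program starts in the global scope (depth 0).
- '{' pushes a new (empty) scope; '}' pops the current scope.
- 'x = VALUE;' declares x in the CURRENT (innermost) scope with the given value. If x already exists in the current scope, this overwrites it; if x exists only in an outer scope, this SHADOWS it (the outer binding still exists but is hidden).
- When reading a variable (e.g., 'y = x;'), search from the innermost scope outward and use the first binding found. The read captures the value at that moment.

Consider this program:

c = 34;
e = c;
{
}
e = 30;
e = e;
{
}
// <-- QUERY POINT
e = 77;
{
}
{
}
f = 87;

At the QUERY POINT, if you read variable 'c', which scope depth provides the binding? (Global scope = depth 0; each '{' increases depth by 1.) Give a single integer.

Step 1: declare c=34 at depth 0
Step 2: declare e=(read c)=34 at depth 0
Step 3: enter scope (depth=1)
Step 4: exit scope (depth=0)
Step 5: declare e=30 at depth 0
Step 6: declare e=(read e)=30 at depth 0
Step 7: enter scope (depth=1)
Step 8: exit scope (depth=0)
Visible at query point: c=34 e=30

Answer: 0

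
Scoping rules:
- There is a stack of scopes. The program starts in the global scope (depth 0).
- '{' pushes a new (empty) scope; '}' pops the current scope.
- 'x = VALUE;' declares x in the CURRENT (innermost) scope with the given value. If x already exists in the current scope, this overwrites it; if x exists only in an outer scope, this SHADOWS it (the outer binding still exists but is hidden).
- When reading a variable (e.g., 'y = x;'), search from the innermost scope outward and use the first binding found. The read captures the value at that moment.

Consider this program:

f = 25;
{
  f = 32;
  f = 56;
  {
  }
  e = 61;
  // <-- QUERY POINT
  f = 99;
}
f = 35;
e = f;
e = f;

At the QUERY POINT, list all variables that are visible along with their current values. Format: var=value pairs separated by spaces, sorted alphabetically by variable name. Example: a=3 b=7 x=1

Answer: e=61 f=56

Derivation:
Step 1: declare f=25 at depth 0
Step 2: enter scope (depth=1)
Step 3: declare f=32 at depth 1
Step 4: declare f=56 at depth 1
Step 5: enter scope (depth=2)
Step 6: exit scope (depth=1)
Step 7: declare e=61 at depth 1
Visible at query point: e=61 f=56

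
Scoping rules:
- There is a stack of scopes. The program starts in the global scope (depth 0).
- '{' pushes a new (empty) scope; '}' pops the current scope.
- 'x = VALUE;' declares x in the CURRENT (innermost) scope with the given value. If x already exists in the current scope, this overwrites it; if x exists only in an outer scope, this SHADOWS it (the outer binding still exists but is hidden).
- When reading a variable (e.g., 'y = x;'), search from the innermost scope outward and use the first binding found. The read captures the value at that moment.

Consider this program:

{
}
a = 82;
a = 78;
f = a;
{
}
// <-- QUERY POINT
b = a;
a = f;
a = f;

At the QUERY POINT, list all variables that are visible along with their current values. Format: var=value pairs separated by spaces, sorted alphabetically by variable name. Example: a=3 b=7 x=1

Answer: a=78 f=78

Derivation:
Step 1: enter scope (depth=1)
Step 2: exit scope (depth=0)
Step 3: declare a=82 at depth 0
Step 4: declare a=78 at depth 0
Step 5: declare f=(read a)=78 at depth 0
Step 6: enter scope (depth=1)
Step 7: exit scope (depth=0)
Visible at query point: a=78 f=78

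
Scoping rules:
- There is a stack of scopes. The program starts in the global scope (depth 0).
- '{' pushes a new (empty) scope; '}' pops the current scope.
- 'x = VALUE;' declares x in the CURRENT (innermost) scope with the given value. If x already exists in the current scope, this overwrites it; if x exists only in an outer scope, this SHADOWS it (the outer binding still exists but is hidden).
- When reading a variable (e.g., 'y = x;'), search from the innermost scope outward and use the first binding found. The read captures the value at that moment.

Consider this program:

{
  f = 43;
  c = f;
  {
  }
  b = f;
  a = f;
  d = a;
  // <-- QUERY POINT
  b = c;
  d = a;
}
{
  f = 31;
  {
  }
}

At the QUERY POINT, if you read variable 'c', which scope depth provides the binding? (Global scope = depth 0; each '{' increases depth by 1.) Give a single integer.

Answer: 1

Derivation:
Step 1: enter scope (depth=1)
Step 2: declare f=43 at depth 1
Step 3: declare c=(read f)=43 at depth 1
Step 4: enter scope (depth=2)
Step 5: exit scope (depth=1)
Step 6: declare b=(read f)=43 at depth 1
Step 7: declare a=(read f)=43 at depth 1
Step 8: declare d=(read a)=43 at depth 1
Visible at query point: a=43 b=43 c=43 d=43 f=43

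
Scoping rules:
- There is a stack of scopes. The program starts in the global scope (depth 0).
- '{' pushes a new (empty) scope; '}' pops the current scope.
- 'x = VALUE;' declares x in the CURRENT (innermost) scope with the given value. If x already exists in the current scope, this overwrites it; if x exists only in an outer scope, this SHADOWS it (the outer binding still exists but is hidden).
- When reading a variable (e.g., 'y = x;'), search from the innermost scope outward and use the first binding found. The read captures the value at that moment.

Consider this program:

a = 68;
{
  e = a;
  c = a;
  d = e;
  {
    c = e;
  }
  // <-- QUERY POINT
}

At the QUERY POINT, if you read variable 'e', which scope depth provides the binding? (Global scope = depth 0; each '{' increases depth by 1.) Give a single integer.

Answer: 1

Derivation:
Step 1: declare a=68 at depth 0
Step 2: enter scope (depth=1)
Step 3: declare e=(read a)=68 at depth 1
Step 4: declare c=(read a)=68 at depth 1
Step 5: declare d=(read e)=68 at depth 1
Step 6: enter scope (depth=2)
Step 7: declare c=(read e)=68 at depth 2
Step 8: exit scope (depth=1)
Visible at query point: a=68 c=68 d=68 e=68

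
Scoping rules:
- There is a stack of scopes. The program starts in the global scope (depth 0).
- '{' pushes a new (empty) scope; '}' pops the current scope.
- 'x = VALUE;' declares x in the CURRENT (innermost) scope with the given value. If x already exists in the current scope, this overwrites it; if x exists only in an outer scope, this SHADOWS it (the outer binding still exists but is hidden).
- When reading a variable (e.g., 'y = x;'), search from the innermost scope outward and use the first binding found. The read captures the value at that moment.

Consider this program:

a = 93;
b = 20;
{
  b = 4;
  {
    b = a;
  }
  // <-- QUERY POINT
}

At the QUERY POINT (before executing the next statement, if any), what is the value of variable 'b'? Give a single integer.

Step 1: declare a=93 at depth 0
Step 2: declare b=20 at depth 0
Step 3: enter scope (depth=1)
Step 4: declare b=4 at depth 1
Step 5: enter scope (depth=2)
Step 6: declare b=(read a)=93 at depth 2
Step 7: exit scope (depth=1)
Visible at query point: a=93 b=4

Answer: 4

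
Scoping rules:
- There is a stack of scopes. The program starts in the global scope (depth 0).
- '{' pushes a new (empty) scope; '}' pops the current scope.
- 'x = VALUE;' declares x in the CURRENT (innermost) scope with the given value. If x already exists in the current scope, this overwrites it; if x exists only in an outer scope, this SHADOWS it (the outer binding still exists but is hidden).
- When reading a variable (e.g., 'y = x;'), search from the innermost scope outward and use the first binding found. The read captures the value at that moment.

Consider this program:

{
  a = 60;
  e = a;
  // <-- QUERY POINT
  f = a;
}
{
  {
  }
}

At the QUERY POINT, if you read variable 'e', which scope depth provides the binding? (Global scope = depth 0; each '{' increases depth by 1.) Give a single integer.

Answer: 1

Derivation:
Step 1: enter scope (depth=1)
Step 2: declare a=60 at depth 1
Step 3: declare e=(read a)=60 at depth 1
Visible at query point: a=60 e=60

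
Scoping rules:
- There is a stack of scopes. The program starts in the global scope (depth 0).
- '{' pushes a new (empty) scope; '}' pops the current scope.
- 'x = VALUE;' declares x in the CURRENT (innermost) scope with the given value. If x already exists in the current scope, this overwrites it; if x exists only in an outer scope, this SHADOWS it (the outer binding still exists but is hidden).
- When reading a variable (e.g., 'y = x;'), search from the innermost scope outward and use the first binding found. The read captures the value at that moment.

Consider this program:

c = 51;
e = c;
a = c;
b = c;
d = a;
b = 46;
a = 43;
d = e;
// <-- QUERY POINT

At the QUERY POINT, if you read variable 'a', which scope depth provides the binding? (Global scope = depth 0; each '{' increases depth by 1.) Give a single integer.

Step 1: declare c=51 at depth 0
Step 2: declare e=(read c)=51 at depth 0
Step 3: declare a=(read c)=51 at depth 0
Step 4: declare b=(read c)=51 at depth 0
Step 5: declare d=(read a)=51 at depth 0
Step 6: declare b=46 at depth 0
Step 7: declare a=43 at depth 0
Step 8: declare d=(read e)=51 at depth 0
Visible at query point: a=43 b=46 c=51 d=51 e=51

Answer: 0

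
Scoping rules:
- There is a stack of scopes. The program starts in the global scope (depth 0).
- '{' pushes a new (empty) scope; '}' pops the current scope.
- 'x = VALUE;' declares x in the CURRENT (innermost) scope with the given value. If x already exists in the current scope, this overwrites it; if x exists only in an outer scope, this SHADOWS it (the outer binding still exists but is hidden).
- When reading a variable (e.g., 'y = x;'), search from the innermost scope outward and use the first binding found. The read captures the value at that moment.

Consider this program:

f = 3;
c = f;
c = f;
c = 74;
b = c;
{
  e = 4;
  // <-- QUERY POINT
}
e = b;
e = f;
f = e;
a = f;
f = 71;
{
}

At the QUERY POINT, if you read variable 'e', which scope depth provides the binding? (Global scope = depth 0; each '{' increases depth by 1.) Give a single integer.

Answer: 1

Derivation:
Step 1: declare f=3 at depth 0
Step 2: declare c=(read f)=3 at depth 0
Step 3: declare c=(read f)=3 at depth 0
Step 4: declare c=74 at depth 0
Step 5: declare b=(read c)=74 at depth 0
Step 6: enter scope (depth=1)
Step 7: declare e=4 at depth 1
Visible at query point: b=74 c=74 e=4 f=3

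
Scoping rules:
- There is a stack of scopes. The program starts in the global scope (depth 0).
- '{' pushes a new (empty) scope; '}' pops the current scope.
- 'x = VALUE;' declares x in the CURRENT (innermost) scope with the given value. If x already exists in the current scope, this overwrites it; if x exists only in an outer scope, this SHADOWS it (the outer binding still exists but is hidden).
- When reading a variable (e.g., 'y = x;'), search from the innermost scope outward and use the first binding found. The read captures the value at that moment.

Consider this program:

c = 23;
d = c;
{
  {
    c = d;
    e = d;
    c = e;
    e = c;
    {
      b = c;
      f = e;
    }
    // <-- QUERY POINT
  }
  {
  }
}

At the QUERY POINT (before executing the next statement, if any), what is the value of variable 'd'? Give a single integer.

Answer: 23

Derivation:
Step 1: declare c=23 at depth 0
Step 2: declare d=(read c)=23 at depth 0
Step 3: enter scope (depth=1)
Step 4: enter scope (depth=2)
Step 5: declare c=(read d)=23 at depth 2
Step 6: declare e=(read d)=23 at depth 2
Step 7: declare c=(read e)=23 at depth 2
Step 8: declare e=(read c)=23 at depth 2
Step 9: enter scope (depth=3)
Step 10: declare b=(read c)=23 at depth 3
Step 11: declare f=(read e)=23 at depth 3
Step 12: exit scope (depth=2)
Visible at query point: c=23 d=23 e=23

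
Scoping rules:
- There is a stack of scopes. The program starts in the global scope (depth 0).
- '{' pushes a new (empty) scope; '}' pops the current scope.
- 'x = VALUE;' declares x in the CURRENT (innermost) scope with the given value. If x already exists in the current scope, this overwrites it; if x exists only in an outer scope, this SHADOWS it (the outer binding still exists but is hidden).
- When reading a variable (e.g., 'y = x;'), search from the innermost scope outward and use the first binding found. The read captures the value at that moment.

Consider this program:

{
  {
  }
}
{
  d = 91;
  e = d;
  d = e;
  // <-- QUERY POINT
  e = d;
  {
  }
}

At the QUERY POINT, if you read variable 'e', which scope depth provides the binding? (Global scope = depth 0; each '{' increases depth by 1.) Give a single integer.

Answer: 1

Derivation:
Step 1: enter scope (depth=1)
Step 2: enter scope (depth=2)
Step 3: exit scope (depth=1)
Step 4: exit scope (depth=0)
Step 5: enter scope (depth=1)
Step 6: declare d=91 at depth 1
Step 7: declare e=(read d)=91 at depth 1
Step 8: declare d=(read e)=91 at depth 1
Visible at query point: d=91 e=91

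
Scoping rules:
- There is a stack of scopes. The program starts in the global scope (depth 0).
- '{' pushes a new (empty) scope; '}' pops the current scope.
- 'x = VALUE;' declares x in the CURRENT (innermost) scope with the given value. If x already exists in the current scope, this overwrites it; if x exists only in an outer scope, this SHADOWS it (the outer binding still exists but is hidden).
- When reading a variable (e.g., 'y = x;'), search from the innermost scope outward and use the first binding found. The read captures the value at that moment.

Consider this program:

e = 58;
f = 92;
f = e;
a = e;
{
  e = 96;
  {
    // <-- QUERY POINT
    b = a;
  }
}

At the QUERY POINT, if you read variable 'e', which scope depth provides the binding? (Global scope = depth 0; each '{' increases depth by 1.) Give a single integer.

Step 1: declare e=58 at depth 0
Step 2: declare f=92 at depth 0
Step 3: declare f=(read e)=58 at depth 0
Step 4: declare a=(read e)=58 at depth 0
Step 5: enter scope (depth=1)
Step 6: declare e=96 at depth 1
Step 7: enter scope (depth=2)
Visible at query point: a=58 e=96 f=58

Answer: 1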